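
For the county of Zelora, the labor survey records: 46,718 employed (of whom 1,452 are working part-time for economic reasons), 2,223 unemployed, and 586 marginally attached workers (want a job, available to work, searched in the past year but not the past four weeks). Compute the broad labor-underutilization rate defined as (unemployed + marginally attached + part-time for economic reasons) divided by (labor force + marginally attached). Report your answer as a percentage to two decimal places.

Labor force = 46,718 + 2,223 = 48,941.
Numerator = 2,223 + 586 + 1,452 = 4,261.
Denominator = 48,941 + 586 = 49,527.
Broad rate = 4,261 / 49,527 = 8.60%.

Broad underutilization rate ≈ 8.60%.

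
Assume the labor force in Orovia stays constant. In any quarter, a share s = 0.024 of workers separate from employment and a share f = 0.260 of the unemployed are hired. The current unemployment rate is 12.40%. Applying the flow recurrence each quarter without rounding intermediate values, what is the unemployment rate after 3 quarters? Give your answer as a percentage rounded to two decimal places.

With a fixed labor force, u_{t+1} = u_t + s·(1−u_t) − f·u_t = u_t·(1−s−f) + s.
Here 1−s−f = 0.716 and s = 0.024.
u_1 = 0.124000 × 0.716 + 0.024 = 0.112784.
u_2 = 0.112784 × 0.716 + 0.024 = 0.104753.
u_3 = 0.104753 × 0.716 + 0.024 = 0.099003.

Unemployment rate after three quarters ≈ 9.90%.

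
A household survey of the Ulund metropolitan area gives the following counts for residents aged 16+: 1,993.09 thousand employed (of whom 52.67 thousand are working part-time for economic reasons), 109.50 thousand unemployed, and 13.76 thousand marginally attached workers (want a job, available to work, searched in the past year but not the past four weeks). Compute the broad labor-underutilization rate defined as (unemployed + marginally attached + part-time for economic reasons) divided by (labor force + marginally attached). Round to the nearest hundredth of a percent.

Broad underutilization rate ≈ 8.31%.

Labor force = 1,993.09 + 109.50 = 2,102.59 thousand.
Numerator = 109.50 + 13.76 + 52.67 = 175.93 thousand.
Denominator = 2,102.59 + 13.76 = 2,116.35 thousand.
Broad rate = 175.93 / 2,116.35 = 8.31%.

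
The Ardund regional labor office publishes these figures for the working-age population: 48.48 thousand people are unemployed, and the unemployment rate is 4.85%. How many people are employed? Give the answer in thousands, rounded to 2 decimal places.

About 951.11 thousand are employed.

Labor force = U / u = 48.48 / 0.0485 ≈ 999.59 thousand.
Employed = labor force − unemployed = 999.59 − 48.48 = 951.11 thousand.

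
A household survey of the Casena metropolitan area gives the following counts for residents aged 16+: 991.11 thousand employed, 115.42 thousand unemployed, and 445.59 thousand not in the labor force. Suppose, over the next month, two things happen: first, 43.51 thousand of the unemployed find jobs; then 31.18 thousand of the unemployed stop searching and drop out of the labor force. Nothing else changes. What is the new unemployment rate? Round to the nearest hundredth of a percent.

New unemployment rate ≈ 3.79%.

Initially, labor force = 991.11 + 115.42 = 1,106.53 thousand, so u = 115.42/1,106.53 = 10.43%.
After the first change, unemployed falls and employed rises by 43.51; labor force unchanged → E = 1,034.62, U = 71.91, labor force = 1,106.53 thousand.
After the second change, unemployed and labor force both fall by 31.18 → E = 1,034.62, U = 40.73, labor force = 1,075.35 thousand.
New unemployment rate = 40.73 / 1,075.35 = 3.79%.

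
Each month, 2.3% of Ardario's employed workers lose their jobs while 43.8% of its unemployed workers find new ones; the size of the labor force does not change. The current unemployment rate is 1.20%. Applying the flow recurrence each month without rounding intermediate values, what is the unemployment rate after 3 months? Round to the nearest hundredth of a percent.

With a fixed labor force, u_{t+1} = u_t + s·(1−u_t) − f·u_t = u_t·(1−s−f) + s.
Here 1−s−f = 0.539 and s = 0.023.
u_1 = 0.012000 × 0.539 + 0.023 = 0.029468.
u_2 = 0.029468 × 0.539 + 0.023 = 0.038883.
u_3 = 0.038883 × 0.539 + 0.023 = 0.043958.

Unemployment rate after three months ≈ 4.40%.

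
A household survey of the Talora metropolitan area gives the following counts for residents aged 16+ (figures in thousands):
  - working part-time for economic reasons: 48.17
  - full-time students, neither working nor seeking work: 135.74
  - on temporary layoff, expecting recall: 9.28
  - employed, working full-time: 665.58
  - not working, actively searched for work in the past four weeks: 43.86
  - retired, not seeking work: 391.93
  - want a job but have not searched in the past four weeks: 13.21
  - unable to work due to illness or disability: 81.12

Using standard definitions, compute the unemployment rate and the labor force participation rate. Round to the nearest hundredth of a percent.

Unemployment rate ≈ 6.93%; labor force participation rate ≈ 55.22%.

Employed = 48.17 + 665.58 = 713.75 thousand (anyone who worked, including part-time for economic reasons, counts as employed).
Unemployed = 9.28 + 43.86 = 53.14 thousand (jobless and actively searching, or on temporary layoff).
Labor force = 713.75 + 53.14 = 766.89 thousand.
Not in labor force = 135.74 + 391.93 + 13.21 + 81.12 = 622.00 thousand (those not working and not actively searching are outside the labor force — including those who want a job but have given up searching).
Civilian working-age population = 766.89 + 622.00 = 1,388.89 thousand.
Unemployment rate = 53.14 / 766.89 = 6.93%.
Labor force participation rate = 766.89 / 1,388.89 = 55.22%.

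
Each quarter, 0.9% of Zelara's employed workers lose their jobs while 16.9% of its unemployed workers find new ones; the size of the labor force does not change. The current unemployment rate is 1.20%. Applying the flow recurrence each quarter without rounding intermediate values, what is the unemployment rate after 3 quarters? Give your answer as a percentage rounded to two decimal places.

With a fixed labor force, u_{t+1} = u_t + s·(1−u_t) − f·u_t = u_t·(1−s−f) + s.
Here 1−s−f = 0.822 and s = 0.009.
u_1 = 0.012000 × 0.822 + 0.009 = 0.018864.
u_2 = 0.018864 × 0.822 + 0.009 = 0.024506.
u_3 = 0.024506 × 0.822 + 0.009 = 0.029144.

Unemployment rate after three quarters ≈ 2.91%.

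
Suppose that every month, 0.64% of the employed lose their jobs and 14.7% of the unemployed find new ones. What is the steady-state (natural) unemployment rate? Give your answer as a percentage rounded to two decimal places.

Steady-state unemployment rate ≈ 4.17%.

At steady state the flows balance: s·E = f·U, so U/(E+U) = s/(s+f).
u* = 0.64 / (0.64 + 14.7) = 0.64 / 15.34 = 4.17%.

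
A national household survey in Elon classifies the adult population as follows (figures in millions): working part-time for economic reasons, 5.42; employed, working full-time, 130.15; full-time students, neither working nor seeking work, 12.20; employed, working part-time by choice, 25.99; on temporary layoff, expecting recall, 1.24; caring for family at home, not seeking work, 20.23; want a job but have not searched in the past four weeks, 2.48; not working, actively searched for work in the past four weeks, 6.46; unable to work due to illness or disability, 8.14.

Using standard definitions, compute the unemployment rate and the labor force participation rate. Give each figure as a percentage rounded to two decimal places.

Unemployment rate ≈ 4.55%; labor force participation rate ≈ 79.72%.

Employed = 5.42 + 130.15 + 25.99 = 161.56 million (anyone who worked, including part-time for economic reasons, counts as employed).
Unemployed = 1.24 + 6.46 = 7.70 million (jobless and actively searching, or on temporary layoff).
Labor force = 161.56 + 7.70 = 169.26 million.
Not in labor force = 12.20 + 20.23 + 2.48 + 8.14 = 43.05 million (those not working and not actively searching are outside the labor force — including those who want a job but have given up searching).
Civilian working-age population = 169.26 + 43.05 = 212.31 million.
Unemployment rate = 7.70 / 169.26 = 4.55%.
Labor force participation rate = 169.26 / 212.31 = 79.72%.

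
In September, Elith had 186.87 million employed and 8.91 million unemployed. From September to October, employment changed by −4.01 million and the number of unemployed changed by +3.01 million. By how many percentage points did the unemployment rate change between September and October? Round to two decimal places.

The unemployment rate changed by +1.57 percentage points.

September: labor force = 186.87 + 8.91 = 195.78; u = 8.91/195.78 = 4.55%.
October: labor force = 182.86 + 11.92 = 194.78; u = 11.92/194.78 = 6.12%.
Change = 6.12% − 4.55% = +1.57 pp.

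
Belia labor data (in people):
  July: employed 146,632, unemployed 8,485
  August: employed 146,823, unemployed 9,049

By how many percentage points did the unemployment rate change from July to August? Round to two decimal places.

July: labor force = 146,632 + 8,485 = 155,117; u = 8,485/155,117 = 5.47%.
August: labor force = 146,823 + 9,049 = 155,872; u = 9,049/155,872 = 5.81%.
Change = 5.81% − 5.47% = +0.34 pp.

The unemployment rate changed by +0.34 percentage points.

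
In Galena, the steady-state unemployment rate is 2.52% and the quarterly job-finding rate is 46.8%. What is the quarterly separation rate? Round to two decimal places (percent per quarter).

Separation rate ≈ 1.21% per quarter.

From u* = s/(s+f): s = u·f/(1−u).
s = 0.0252 × 46.8 / (1 − 0.0252) = 1.1794 / 0.9748 ≈ 1.21% per quarter.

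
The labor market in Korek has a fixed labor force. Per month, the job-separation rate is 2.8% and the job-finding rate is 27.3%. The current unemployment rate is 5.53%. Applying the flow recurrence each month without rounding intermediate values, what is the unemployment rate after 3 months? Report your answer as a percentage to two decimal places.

Unemployment rate after three months ≈ 8.01%.

With a fixed labor force, u_{t+1} = u_t + s·(1−u_t) − f·u_t = u_t·(1−s−f) + s.
Here 1−s−f = 0.699 and s = 0.028.
u_1 = 0.055300 × 0.699 + 0.028 = 0.066655.
u_2 = 0.066655 × 0.699 + 0.028 = 0.074592.
u_3 = 0.074592 × 0.699 + 0.028 = 0.080140.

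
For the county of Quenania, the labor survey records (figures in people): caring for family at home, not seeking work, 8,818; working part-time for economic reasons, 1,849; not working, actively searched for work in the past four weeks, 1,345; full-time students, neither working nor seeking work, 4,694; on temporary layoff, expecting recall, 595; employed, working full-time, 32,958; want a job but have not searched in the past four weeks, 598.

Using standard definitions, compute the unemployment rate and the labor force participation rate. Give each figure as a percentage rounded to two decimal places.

Employed = 1,849 + 32,958 = 34,807 (anyone who worked, including part-time for economic reasons, counts as employed).
Unemployed = 1,345 + 595 = 1,940 (jobless and actively searching, or on temporary layoff).
Labor force = 34,807 + 1,940 = 36,747.
Not in labor force = 8,818 + 4,694 + 598 = 14,110 (those not working and not actively searching are outside the labor force — including those who want a job but have given up searching).
Civilian working-age population = 36,747 + 14,110 = 50,857.
Unemployment rate = 1,940 / 36,747 = 5.28%.
Labor force participation rate = 36,747 / 50,857 = 72.26%.

Unemployment rate ≈ 5.28%; labor force participation rate ≈ 72.26%.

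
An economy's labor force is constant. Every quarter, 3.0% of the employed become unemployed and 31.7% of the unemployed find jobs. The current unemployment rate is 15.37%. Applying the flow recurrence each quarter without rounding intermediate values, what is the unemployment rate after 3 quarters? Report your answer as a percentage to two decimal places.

Unemployment rate after three quarters ≈ 10.52%.

With a fixed labor force, u_{t+1} = u_t + s·(1−u_t) − f·u_t = u_t·(1−s−f) + s.
Here 1−s−f = 0.653 and s = 0.030.
u_1 = 0.153700 × 0.653 + 0.030 = 0.130366.
u_2 = 0.130366 × 0.653 + 0.030 = 0.115129.
u_3 = 0.115129 × 0.653 + 0.030 = 0.105179.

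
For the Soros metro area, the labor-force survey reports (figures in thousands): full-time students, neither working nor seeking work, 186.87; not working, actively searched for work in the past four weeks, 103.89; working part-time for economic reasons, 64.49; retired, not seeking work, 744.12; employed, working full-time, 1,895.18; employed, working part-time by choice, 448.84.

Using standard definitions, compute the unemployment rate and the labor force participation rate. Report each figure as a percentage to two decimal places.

Employed = 64.49 + 1,895.18 + 448.84 = 2,408.51 thousand (anyone who worked, including part-time for economic reasons, counts as employed).
Unemployed = 103.89 thousand.
Labor force = 2,408.51 + 103.89 = 2,512.40 thousand.
Not in labor force = 186.87 + 744.12 = 930.99 thousand (those not working and not actively searching are outside the labor force).
Civilian working-age population = 2,512.40 + 930.99 = 3,443.39 thousand.
Unemployment rate = 103.89 / 2,512.40 = 4.14%.
Labor force participation rate = 2,512.40 / 3,443.39 = 72.96%.

Unemployment rate ≈ 4.14%; labor force participation rate ≈ 72.96%.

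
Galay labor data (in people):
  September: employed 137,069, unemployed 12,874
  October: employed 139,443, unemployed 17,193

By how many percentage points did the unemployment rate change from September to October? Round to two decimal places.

The unemployment rate changed by +2.39 percentage points.

September: labor force = 137,069 + 12,874 = 149,943; u = 12,874/149,943 = 8.59%.
October: labor force = 139,443 + 17,193 = 156,636; u = 17,193/156,636 = 10.98%.
Change = 10.98% − 8.59% = +2.39 pp.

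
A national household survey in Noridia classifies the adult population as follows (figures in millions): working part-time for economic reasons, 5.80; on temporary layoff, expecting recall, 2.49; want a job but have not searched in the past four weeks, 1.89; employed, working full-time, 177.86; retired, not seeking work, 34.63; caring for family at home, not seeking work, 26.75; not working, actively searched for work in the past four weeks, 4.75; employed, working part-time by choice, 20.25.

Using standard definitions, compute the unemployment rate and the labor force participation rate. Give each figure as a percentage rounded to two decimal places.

Unemployment rate ≈ 3.43%; labor force participation rate ≈ 76.94%.

Employed = 5.80 + 177.86 + 20.25 = 203.91 million (anyone who worked, including part-time for economic reasons, counts as employed).
Unemployed = 2.49 + 4.75 = 7.24 million (jobless and actively searching, or on temporary layoff).
Labor force = 203.91 + 7.24 = 211.15 million.
Not in labor force = 1.89 + 34.63 + 26.75 = 63.27 million (those not working and not actively searching are outside the labor force — including those who want a job but have given up searching).
Civilian working-age population = 211.15 + 63.27 = 274.42 million.
Unemployment rate = 7.24 / 211.15 = 3.43%.
Labor force participation rate = 211.15 / 274.42 = 76.94%.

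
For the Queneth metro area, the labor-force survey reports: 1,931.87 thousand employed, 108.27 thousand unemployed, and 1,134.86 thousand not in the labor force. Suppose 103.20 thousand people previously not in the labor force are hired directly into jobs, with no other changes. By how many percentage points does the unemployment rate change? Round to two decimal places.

The unemployment rate changes by −0.26 percentage points.

Initially, labor force = 1,931.87 + 108.27 = 2,040.14 thousand, so u = 108.27/2,040.14 = 5.31%.
After the change, employed and labor force both rise by 103.20; unemployed unchanged → E = 2,035.07, U = 108.27, labor force = 2,143.34 thousand.
New unemployment rate = 108.27 / 2,143.34 = 5.05%.
Change = 5.05% − 5.31% = −0.26 percentage points.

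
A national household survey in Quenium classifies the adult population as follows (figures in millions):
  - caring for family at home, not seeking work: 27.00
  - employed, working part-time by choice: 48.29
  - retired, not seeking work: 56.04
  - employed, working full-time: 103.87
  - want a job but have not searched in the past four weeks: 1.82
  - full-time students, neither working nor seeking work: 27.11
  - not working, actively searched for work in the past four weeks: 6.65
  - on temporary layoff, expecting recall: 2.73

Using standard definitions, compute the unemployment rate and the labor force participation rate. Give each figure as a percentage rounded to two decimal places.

Unemployment rate ≈ 5.81%; labor force participation rate ≈ 59.06%.

Employed = 48.29 + 103.87 = 152.16 million.
Unemployed = 6.65 + 2.73 = 9.38 million (jobless and actively searching, or on temporary layoff).
Labor force = 152.16 + 9.38 = 161.54 million.
Not in labor force = 27.00 + 56.04 + 1.82 + 27.11 = 111.97 million (those not working and not actively searching are outside the labor force — including those who want a job but have given up searching).
Civilian working-age population = 161.54 + 111.97 = 273.51 million.
Unemployment rate = 9.38 / 161.54 = 5.81%.
Labor force participation rate = 161.54 / 273.51 = 59.06%.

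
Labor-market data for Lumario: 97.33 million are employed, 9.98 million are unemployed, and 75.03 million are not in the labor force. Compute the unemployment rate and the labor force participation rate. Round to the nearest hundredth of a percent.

Unemployment rate ≈ 9.30%; labor force participation rate ≈ 58.85%.

Labor force = employed + unemployed = 97.33 + 9.98 = 107.31 million.
Working-age population = 107.31 + 75.03 = 182.34 million.
Unemployment rate = 9.98 / 107.31 = 9.30%.
Labor force participation rate = 107.31 / 182.34 = 58.85%.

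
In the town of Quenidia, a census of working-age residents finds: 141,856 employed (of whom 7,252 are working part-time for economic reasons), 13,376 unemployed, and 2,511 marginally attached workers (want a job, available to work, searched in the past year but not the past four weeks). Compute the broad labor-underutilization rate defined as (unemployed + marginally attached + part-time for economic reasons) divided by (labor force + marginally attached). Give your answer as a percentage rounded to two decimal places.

Broad underutilization rate ≈ 14.67%.

Labor force = 141,856 + 13,376 = 155,232.
Numerator = 13,376 + 2,511 + 7,252 = 23,139.
Denominator = 155,232 + 2,511 = 157,743.
Broad rate = 23,139 / 157,743 = 14.67%.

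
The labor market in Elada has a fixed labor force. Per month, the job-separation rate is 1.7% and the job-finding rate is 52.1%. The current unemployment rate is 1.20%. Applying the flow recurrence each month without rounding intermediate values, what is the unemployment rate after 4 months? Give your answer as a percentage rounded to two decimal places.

Unemployment rate after four months ≈ 3.07%.

With a fixed labor force, u_{t+1} = u_t + s·(1−u_t) − f·u_t = u_t·(1−s−f) + s.
Here 1−s−f = 0.462 and s = 0.017.
u_1 = 0.012000 × 0.462 + 0.017 = 0.022544.
u_2 = 0.022544 × 0.462 + 0.017 = 0.027415.
u_3 = 0.027415 × 0.462 + 0.017 = 0.029666.
u_4 = 0.029666 × 0.462 + 0.017 = 0.030706.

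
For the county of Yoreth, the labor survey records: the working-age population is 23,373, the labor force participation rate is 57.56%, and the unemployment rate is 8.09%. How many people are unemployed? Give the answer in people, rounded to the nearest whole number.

About 1,088 are unemployed.

Labor force = 0.5756 × 23,373 = 13,453.
Unemployed = 0.0809 × 13,453 ≈ 1,088.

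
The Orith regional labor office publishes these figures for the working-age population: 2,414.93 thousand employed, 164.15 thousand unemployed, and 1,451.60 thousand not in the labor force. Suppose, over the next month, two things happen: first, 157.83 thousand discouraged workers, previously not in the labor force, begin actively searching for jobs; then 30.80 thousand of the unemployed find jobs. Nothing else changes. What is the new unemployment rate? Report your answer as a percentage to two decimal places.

Initially, labor force = 2,414.93 + 164.15 = 2,579.08 thousand, so u = 164.15/2,579.08 = 6.36%.
After the first change, unemployed and labor force both rise by 157.83 → E = 2,414.93, U = 321.98, labor force = 2,736.91 thousand.
After the second change, unemployed falls and employed rises by 30.80; labor force unchanged → E = 2,445.73, U = 291.18, labor force = 2,736.91 thousand.
New unemployment rate = 291.18 / 2,736.91 = 10.64%.

New unemployment rate ≈ 10.64%.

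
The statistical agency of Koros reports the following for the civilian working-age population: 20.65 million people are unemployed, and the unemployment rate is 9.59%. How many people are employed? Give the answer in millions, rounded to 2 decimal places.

About 194.68 million are employed.

Labor force = U / u = 20.65 / 0.0959 ≈ 215.33 million.
Employed = labor force − unemployed = 215.33 − 20.65 = 194.68 million.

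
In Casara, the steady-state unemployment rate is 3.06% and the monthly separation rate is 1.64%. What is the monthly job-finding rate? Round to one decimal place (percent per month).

From u* = s/(s+f): f = s·(1−u)/u.
f = 1.64 × (1 − 0.0306) / 0.0306 = 1.5898 / 0.0306 ≈ 52.0% per month.

Job-finding rate ≈ 52.0% per month.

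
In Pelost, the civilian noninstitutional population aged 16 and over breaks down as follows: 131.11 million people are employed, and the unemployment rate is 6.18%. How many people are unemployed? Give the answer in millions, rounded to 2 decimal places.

About 8.64 million are unemployed.

Let U be the number unemployed. The labor force is E + U, and U/(E+U) = 0.0618.
So U = 0.0618 × 131.11 / (1 − 0.0618) = 8.1026 / 0.9382 ≈ 8.64 million.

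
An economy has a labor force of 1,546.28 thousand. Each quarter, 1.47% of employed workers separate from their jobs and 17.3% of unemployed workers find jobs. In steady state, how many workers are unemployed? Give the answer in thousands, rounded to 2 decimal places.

About 121.10 thousand are unemployed in steady state.

Steady-state unemployment rate u* = s/(s+f) = 1.47/(1.47+17.3) = 0.078316.
Unemployed = u* × labor force = 0.078316 × 1,546.28 ≈ 121.10 thousand.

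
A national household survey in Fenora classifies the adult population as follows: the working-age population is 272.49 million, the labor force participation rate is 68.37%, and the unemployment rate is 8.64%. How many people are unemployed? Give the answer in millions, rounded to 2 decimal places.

Labor force = 0.6837 × 272.49 = 186.30 million.
Unemployed = 0.0864 × 186.30 ≈ 16.10 million.

About 16.10 million are unemployed.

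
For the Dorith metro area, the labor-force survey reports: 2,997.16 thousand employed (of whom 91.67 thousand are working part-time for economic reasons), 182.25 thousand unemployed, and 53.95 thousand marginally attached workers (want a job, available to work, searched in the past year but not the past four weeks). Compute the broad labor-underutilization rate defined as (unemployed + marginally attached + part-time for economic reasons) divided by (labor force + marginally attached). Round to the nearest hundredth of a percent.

Labor force = 2,997.16 + 182.25 = 3,179.41 thousand.
Numerator = 182.25 + 53.95 + 91.67 = 327.87 thousand.
Denominator = 3,179.41 + 53.95 = 3,233.36 thousand.
Broad rate = 327.87 / 3,233.36 = 10.14%.

Broad underutilization rate ≈ 10.14%.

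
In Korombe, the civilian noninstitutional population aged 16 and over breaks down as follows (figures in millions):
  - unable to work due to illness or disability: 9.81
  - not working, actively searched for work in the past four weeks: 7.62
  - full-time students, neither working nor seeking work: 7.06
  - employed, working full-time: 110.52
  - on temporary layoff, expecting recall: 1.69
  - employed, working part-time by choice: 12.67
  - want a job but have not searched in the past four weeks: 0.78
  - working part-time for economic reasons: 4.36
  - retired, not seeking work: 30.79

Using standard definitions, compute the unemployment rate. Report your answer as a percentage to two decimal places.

Unemployment rate ≈ 6.80%.

Employed = 110.52 + 12.67 + 4.36 = 127.55 million (anyone who worked, including part-time for economic reasons, counts as employed).
Unemployed = 7.62 + 1.69 = 9.31 million (jobless and actively searching, or on temporary layoff).
Labor force = 127.55 + 9.31 = 136.86 million.
Unemployment rate = 9.31 / 136.86 = 6.80%.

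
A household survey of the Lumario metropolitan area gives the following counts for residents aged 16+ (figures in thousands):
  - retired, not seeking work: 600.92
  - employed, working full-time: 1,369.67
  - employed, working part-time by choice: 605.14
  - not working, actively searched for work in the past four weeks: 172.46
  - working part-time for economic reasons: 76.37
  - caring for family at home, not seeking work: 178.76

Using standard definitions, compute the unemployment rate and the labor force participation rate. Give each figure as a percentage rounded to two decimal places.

Unemployment rate ≈ 7.76%; labor force participation rate ≈ 74.04%.

Employed = 1,369.67 + 605.14 + 76.37 = 2,051.18 thousand (anyone who worked, including part-time for economic reasons, counts as employed).
Unemployed = 172.46 thousand.
Labor force = 2,051.18 + 172.46 = 2,223.64 thousand.
Not in labor force = 600.92 + 178.76 = 779.68 thousand (those not working and not actively searching are outside the labor force).
Civilian working-age population = 2,223.64 + 779.68 = 3,003.32 thousand.
Unemployment rate = 172.46 / 2,223.64 = 7.76%.
Labor force participation rate = 2,223.64 / 3,003.32 = 74.04%.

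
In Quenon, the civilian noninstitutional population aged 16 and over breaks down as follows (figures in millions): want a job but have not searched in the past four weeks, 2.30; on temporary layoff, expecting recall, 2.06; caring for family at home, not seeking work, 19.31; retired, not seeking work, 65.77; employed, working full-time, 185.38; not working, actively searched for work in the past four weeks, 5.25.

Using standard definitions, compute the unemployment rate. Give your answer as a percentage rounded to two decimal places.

Employed = 185.38 million.
Unemployed = 2.06 + 5.25 = 7.31 million (jobless and actively searching, or on temporary layoff).
Labor force = 185.38 + 7.31 = 192.69 million.
Unemployment rate = 7.31 / 192.69 = 3.79%.

Unemployment rate ≈ 3.79%.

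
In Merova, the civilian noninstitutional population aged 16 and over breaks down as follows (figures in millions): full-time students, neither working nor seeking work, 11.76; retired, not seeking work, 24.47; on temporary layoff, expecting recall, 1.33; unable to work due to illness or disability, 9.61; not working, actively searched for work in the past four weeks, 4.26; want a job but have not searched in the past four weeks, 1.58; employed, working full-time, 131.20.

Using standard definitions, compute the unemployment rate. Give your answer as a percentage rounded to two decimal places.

Employed = 131.20 million.
Unemployed = 1.33 + 4.26 = 5.59 million (jobless and actively searching, or on temporary layoff).
Labor force = 131.20 + 5.59 = 136.79 million.
Unemployment rate = 5.59 / 136.79 = 4.09%.

Unemployment rate ≈ 4.09%.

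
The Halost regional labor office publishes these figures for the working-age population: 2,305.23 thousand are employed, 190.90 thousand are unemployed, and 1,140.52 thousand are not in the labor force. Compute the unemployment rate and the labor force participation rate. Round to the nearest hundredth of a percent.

Labor force = employed + unemployed = 2,305.23 + 190.90 = 2,496.13 thousand.
Working-age population = 2,496.13 + 1,140.52 = 3,636.65 thousand.
Unemployment rate = 190.90 / 2,496.13 = 7.65%.
Labor force participation rate = 2,496.13 / 3,636.65 = 68.64%.

Unemployment rate ≈ 7.65%; labor force participation rate ≈ 68.64%.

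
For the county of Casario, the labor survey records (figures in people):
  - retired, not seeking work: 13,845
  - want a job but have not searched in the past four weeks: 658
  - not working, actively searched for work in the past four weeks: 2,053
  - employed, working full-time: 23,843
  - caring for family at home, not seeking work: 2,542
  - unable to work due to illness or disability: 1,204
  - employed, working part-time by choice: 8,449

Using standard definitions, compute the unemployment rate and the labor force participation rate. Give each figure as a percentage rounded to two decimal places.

Unemployment rate ≈ 5.98%; labor force participation rate ≈ 65.30%.

Employed = 23,843 + 8,449 = 32,292.
Unemployed = 2,053.
Labor force = 32,292 + 2,053 = 34,345.
Not in labor force = 13,845 + 658 + 2,542 + 1,204 = 18,249 (those not working and not actively searching are outside the labor force — including those who want a job but have given up searching).
Civilian working-age population = 34,345 + 18,249 = 52,594.
Unemployment rate = 2,053 / 34,345 = 5.98%.
Labor force participation rate = 34,345 / 52,594 = 65.30%.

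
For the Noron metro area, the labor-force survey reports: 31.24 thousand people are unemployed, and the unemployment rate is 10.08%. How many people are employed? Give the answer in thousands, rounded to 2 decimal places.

About 278.68 thousand are employed.

Labor force = U / u = 31.24 / 0.1008 ≈ 309.92 thousand.
Employed = labor force − unemployed = 309.92 − 31.24 = 278.68 thousand.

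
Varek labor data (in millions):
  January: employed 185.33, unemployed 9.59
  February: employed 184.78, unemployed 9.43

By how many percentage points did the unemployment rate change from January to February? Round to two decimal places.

The unemployment rate changed by −0.06 percentage points.

January: labor force = 185.33 + 9.59 = 194.92; u = 9.59/194.92 = 4.92%.
February: labor force = 184.78 + 9.43 = 194.21; u = 9.43/194.21 = 4.86%.
Change = 4.86% − 4.92% = −0.06 pp.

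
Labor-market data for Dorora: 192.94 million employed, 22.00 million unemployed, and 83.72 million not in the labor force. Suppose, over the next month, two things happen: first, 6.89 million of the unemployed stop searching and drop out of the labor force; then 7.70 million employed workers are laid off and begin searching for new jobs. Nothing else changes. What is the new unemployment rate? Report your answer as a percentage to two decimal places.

Initially, labor force = 192.94 + 22.00 = 214.94 million, so u = 22.00/214.94 = 10.24%.
After the first change, unemployed and labor force both fall by 6.89 → E = 192.94, U = 15.11, labor force = 208.05 million.
After the second change, employed falls and unemployed rises by 7.70; labor force unchanged → E = 185.24, U = 22.81, labor force = 208.05 million.
New unemployment rate = 22.81 / 208.05 = 10.96%.

New unemployment rate ≈ 10.96%.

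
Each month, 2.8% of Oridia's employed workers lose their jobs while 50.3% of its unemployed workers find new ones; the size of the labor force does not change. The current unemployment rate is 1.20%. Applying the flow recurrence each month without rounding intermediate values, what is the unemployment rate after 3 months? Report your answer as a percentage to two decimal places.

With a fixed labor force, u_{t+1} = u_t + s·(1−u_t) − f·u_t = u_t·(1−s−f) + s.
Here 1−s−f = 0.469 and s = 0.028.
u_1 = 0.012000 × 0.469 + 0.028 = 0.033628.
u_2 = 0.033628 × 0.469 + 0.028 = 0.043772.
u_3 = 0.043772 × 0.469 + 0.028 = 0.048529.

Unemployment rate after three months ≈ 4.85%.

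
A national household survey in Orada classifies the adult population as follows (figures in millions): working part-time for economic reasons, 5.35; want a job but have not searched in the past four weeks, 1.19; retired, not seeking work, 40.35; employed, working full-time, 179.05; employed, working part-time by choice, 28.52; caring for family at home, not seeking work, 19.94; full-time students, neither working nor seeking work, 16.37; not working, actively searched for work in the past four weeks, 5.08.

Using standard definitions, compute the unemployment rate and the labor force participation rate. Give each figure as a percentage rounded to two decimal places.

Employed = 5.35 + 179.05 + 28.52 = 212.92 million (anyone who worked, including part-time for economic reasons, counts as employed).
Unemployed = 5.08 million.
Labor force = 212.92 + 5.08 = 218.00 million.
Not in labor force = 1.19 + 40.35 + 19.94 + 16.37 = 77.85 million (those not working and not actively searching are outside the labor force — including those who want a job but have given up searching).
Civilian working-age population = 218.00 + 77.85 = 295.85 million.
Unemployment rate = 5.08 / 218.00 = 2.33%.
Labor force participation rate = 218.00 / 295.85 = 73.69%.

Unemployment rate ≈ 2.33%; labor force participation rate ≈ 73.69%.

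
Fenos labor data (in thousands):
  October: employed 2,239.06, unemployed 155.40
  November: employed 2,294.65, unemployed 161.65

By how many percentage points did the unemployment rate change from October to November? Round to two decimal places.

The unemployment rate changed by +0.09 percentage points.

October: labor force = 2,239.06 + 155.40 = 2,394.46; u = 155.40/2,394.46 = 6.49%.
November: labor force = 2,294.65 + 161.65 = 2,456.30; u = 161.65/2,456.30 = 6.58%.
Change = 6.58% − 6.49% = +0.09 pp.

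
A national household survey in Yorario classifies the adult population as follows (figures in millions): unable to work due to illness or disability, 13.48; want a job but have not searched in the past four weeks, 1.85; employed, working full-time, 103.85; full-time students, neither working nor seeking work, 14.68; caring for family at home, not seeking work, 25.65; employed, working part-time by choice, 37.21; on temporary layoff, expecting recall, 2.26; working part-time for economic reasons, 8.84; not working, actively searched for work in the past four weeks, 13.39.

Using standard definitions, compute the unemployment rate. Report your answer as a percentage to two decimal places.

Unemployment rate ≈ 9.45%.

Employed = 103.85 + 37.21 + 8.84 = 149.90 million (anyone who worked, including part-time for economic reasons, counts as employed).
Unemployed = 2.26 + 13.39 = 15.65 million (jobless and actively searching, or on temporary layoff).
Labor force = 149.90 + 15.65 = 165.55 million.
Unemployment rate = 15.65 / 165.55 = 9.45%.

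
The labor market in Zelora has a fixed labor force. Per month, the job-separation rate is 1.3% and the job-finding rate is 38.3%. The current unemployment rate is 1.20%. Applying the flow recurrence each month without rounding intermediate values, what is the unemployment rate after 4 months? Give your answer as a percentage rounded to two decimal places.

Unemployment rate after four months ≈ 3.01%.

With a fixed labor force, u_{t+1} = u_t + s·(1−u_t) − f·u_t = u_t·(1−s−f) + s.
Here 1−s−f = 0.604 and s = 0.013.
u_1 = 0.012000 × 0.604 + 0.013 = 0.020248.
u_2 = 0.020248 × 0.604 + 0.013 = 0.025230.
u_3 = 0.025230 × 0.604 + 0.013 = 0.028239.
u_4 = 0.028239 × 0.604 + 0.013 = 0.030056.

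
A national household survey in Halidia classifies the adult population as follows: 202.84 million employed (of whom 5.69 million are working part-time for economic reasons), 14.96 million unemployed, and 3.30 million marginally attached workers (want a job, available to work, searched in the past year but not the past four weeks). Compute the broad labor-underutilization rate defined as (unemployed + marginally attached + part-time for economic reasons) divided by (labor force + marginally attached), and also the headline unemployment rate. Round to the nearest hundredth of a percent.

Broad underutilization rate ≈ 10.83%; headline unemployment rate ≈ 6.87%.

Labor force = 202.84 + 14.96 = 217.80 million.
Numerator = 14.96 + 3.30 + 5.69 = 23.95 million.
Denominator = 217.80 + 3.30 = 221.10 million.
Broad rate = 23.95 / 221.10 = 10.83%.
Headline unemployment rate = 14.96 / 217.80 = 6.87%.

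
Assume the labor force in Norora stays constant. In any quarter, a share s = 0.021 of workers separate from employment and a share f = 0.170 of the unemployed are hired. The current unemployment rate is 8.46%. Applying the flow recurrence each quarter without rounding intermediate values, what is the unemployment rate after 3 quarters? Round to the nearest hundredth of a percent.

With a fixed labor force, u_{t+1} = u_t + s·(1−u_t) − f·u_t = u_t·(1−s−f) + s.
Here 1−s−f = 0.809 and s = 0.021.
u_1 = 0.084600 × 0.809 + 0.021 = 0.089441.
u_2 = 0.089441 × 0.809 + 0.021 = 0.093358.
u_3 = 0.093358 × 0.809 + 0.021 = 0.096527.

Unemployment rate after three quarters ≈ 9.65%.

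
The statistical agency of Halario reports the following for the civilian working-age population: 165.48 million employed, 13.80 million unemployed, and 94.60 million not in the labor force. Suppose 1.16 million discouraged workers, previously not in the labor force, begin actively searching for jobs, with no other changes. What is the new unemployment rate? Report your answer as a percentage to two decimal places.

Initially, labor force = 165.48 + 13.80 = 179.28 million, so u = 13.80/179.28 = 7.70%.
After the change, unemployed and labor force both rise by 1.16 → E = 165.48, U = 14.96, labor force = 180.44 million.
New unemployment rate = 14.96 / 180.44 = 8.29%.

New unemployment rate ≈ 8.29%.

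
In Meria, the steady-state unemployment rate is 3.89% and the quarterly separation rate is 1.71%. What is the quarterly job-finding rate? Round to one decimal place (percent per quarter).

Job-finding rate ≈ 42.2% per quarter.

From u* = s/(s+f): f = s·(1−u)/u.
f = 1.71 × (1 − 0.0389) / 0.0389 = 1.6435 / 0.0389 ≈ 42.2% per quarter.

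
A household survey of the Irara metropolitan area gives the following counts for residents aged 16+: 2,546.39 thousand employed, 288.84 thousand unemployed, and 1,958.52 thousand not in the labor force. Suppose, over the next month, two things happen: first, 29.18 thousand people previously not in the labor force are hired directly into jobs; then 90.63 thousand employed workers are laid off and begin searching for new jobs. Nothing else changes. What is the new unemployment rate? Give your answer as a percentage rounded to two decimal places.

Initially, labor force = 2,546.39 + 288.84 = 2,835.23 thousand, so u = 288.84/2,835.23 = 10.19%.
After the first change, employed and labor force both rise by 29.18; unemployed unchanged → E = 2,575.57, U = 288.84, labor force = 2,864.41 thousand.
After the second change, employed falls and unemployed rises by 90.63; labor force unchanged → E = 2,484.94, U = 379.47, labor force = 2,864.41 thousand.
New unemployment rate = 379.47 / 2,864.41 = 13.25%.

New unemployment rate ≈ 13.25%.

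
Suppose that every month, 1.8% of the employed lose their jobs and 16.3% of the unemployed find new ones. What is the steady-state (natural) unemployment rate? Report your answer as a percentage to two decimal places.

Steady-state unemployment rate ≈ 9.94%.

At steady state the flows balance: s·E = f·U, so U/(E+U) = s/(s+f).
u* = 1.8 / (1.8 + 16.3) = 1.8 / 18.10 = 9.94%.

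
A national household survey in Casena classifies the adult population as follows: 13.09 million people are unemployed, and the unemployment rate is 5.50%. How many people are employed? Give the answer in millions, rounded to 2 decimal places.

Labor force = U / u = 13.09 / 0.0550 ≈ 238.00 million.
Employed = labor force − unemployed = 238.00 − 13.09 = 224.91 million.

About 224.91 million are employed.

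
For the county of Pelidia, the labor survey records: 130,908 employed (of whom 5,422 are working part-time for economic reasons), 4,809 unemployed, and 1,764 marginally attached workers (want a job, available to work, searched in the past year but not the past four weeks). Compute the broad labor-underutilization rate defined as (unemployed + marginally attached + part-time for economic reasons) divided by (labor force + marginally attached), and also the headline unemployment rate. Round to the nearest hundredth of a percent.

Labor force = 130,908 + 4,809 = 135,717.
Numerator = 4,809 + 1,764 + 5,422 = 11,995.
Denominator = 135,717 + 1,764 = 137,481.
Broad rate = 11,995 / 137,481 = 8.72%.
Headline unemployment rate = 4,809 / 135,717 = 3.54%.

Broad underutilization rate ≈ 8.72%; headline unemployment rate ≈ 3.54%.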